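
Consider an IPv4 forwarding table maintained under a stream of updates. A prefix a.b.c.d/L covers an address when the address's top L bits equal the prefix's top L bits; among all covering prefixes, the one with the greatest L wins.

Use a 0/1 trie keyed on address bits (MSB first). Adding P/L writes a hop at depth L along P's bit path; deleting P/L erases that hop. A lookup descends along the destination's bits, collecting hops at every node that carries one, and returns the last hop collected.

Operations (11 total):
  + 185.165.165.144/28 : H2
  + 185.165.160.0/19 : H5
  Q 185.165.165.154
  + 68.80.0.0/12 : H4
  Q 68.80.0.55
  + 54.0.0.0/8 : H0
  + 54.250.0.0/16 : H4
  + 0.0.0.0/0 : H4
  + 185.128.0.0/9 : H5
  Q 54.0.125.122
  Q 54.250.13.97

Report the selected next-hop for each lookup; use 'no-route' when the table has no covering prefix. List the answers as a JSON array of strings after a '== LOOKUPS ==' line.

Process each operation:
  + 185.165.165.144/28 (H2) depth=28
  + 185.165.160.0/19 (H5) depth=19
  Q 185.165.165.154: descend 1011100110100101101001011001 ; hops seen [H5,H2] ; pick H2
  + 68.80.0.0/12 (H4) depth=12
  Q 68.80.0.55: descend 010001000101 ; hops seen [H4] ; pick H4
  + 54.0.0.0/8 (H0) depth=8
  + 54.250.0.0/16 (H4) depth=16
  + 0.0.0.0/0 (H4) depth=0
  + 185.128.0.0/9 (H5) depth=9
  Q 54.0.125.122: descend 00110110 ; hops seen [H4,H0] ; pick H0
  Q 54.250.13.97: descend 0011011011111010 ; hops seen [H4,H0,H4] ; pick H4

== LOOKUPS ==
["H2","H4","H0","H4"]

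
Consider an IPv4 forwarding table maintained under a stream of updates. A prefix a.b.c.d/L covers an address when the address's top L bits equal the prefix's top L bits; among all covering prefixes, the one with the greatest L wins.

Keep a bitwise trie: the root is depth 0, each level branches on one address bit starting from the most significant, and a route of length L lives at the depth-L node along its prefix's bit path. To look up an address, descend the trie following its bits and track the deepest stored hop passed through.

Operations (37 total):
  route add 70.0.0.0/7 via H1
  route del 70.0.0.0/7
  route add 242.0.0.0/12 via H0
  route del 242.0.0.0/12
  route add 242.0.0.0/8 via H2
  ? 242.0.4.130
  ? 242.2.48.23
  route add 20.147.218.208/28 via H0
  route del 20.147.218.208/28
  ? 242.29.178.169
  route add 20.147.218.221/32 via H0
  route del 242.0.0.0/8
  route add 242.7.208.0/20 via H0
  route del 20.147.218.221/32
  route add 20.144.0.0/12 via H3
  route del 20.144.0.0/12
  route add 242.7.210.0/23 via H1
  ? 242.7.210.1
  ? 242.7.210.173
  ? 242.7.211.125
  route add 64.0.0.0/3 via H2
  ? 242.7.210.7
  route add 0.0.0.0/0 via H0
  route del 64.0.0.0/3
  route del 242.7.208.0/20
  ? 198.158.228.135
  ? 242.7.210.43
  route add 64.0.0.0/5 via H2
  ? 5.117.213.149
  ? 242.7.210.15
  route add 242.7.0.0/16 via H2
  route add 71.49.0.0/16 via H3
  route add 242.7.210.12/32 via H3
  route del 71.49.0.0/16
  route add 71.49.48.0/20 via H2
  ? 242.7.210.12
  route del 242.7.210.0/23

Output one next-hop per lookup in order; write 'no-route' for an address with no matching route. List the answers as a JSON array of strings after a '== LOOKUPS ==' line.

Process each operation:
  + 70.0.0.0/7 (H1) depth=7
  del 70.0.0.0/7 (clear depth 7)
  + 242.0.0.0/12 (H0) depth=12
  del 242.0.0.0/12 (clear depth 12)
  + 242.0.0.0/8 (H2) depth=8
  ? 242.0.4.130  path d0:-→d1:-→d2:-→d3:-→d4:-→d5:-→d6:-→d7:-→d8:H2→d9:-→d10:-→d11:-→d12:-  best=H2
  ? 242.2.48.23  path d0:-→d1:-→d2:-→d3:-→d4:-→d5:-→d6:-→d7:-→d8:H2→d9:-→d10:-→d11:-→d12:-  best=H2
  + 20.147.218.208/28 (H0) depth=28
  del 20.147.218.208/28 (clear depth 28)
  ? 242.29.178.169  path d0:-→d1:-→d2:-→d3:-→d4:-→d5:-→d6:-→d7:-→d8:H2→d9:-→d10:-→d11:-  best=H2
  + 20.147.218.221/32 (H0) depth=32
  del 242.0.0.0/8 (clear depth 8)
  + 242.7.208.0/20 (H0) depth=20
  del 20.147.218.221/32 (clear depth 32)
  + 20.144.0.0/12 (H3) depth=12
  del 20.144.0.0/12 (clear depth 12)
  + 242.7.210.0/23 (H1) depth=23
  ? 242.7.210.1  path d0:-→d1:-→d2:-→d3:-→d4:-→d5:-→d6:-→d7:-→d8:-→d9:-→d10:-→d11:-→d12:-→d13:-→d14:-→d15:-→d16:-→d17:-→d18:-→d19:-→d20:H0→d21:-→d22:-→d23:H1  best=H1
  ? 242.7.210.173  path d0:-→d1:-→d2:-→d3:-→d4:-→d5:-→d6:-→d7:-→d8:-→d9:-→d10:-→d11:-→d12:-→d13:-→d14:-→d15:-→d16:-→d17:-→d18:-→d19:-→d20:H0→d21:-→d22:-→d23:H1  best=H1
  ? 242.7.211.125  path d0:-→d1:-→d2:-→d3:-→d4:-→d5:-→d6:-→d7:-→d8:-→d9:-→d10:-→d11:-→d12:-→d13:-→d14:-→d15:-→d16:-→d17:-→d18:-→d19:-→d20:H0→d21:-→d22:-→d23:H1  best=H1
  + 64.0.0.0/3 (H2) depth=3
  ? 242.7.210.7  path d0:-→d1:-→d2:-→d3:-→d4:-→d5:-→d6:-→d7:-→d8:-→d9:-→d10:-→d11:-→d12:-→d13:-→d14:-→d15:-→d16:-→d17:-→d18:-→d19:-→d20:H0→d21:-→d22:-→d23:H1  best=H1
  + 0.0.0.0/0 (H0) depth=0
  del 64.0.0.0/3 (clear depth 3)
  del 242.7.208.0/20 (clear depth 20)
  ? 198.158.228.135  path d0:H0→d1:-→d2:-  best=H0
  ? 242.7.210.43  path d0:H0→d1:-→d2:-→d3:-→d4:-→d5:-→d6:-→d7:-→d8:-→d9:-→d10:-→d11:-→d12:-→d13:-→d14:-→d15:-→d16:-→d17:-→d18:-→d19:-→d20:-→d21:-→d22:-→d23:H1  best=H1
  + 64.0.0.0/5 (H2) depth=5
  ? 5.117.213.149  path d0:H0→d1:-→d2:-→d3:-  best=H0
  ? 242.7.210.15  path d0:H0→d1:-→d2:-→d3:-→d4:-→d5:-→d6:-→d7:-→d8:-→d9:-→d10:-→d11:-→d12:-→d13:-→d14:-→d15:-→d16:-→d17:-→d18:-→d19:-→d20:-→d21:-→d22:-→d23:H1  best=H1
  + 242.7.0.0/16 (H2) depth=16
  + 71.49.0.0/16 (H3) depth=16
  + 242.7.210.12/32 (H3) depth=32
  del 71.49.0.0/16 (clear depth 16)
  + 71.49.48.0/20 (H2) depth=20
  ? 242.7.210.12  path d0:H0→d1:-→d2:-→d3:-→d4:-→d5:-→d6:-→d7:-→d8:-→d9:-→d10:-→d11:-→d12:-→d13:-→d14:-→d15:-→d16:H2→d17:-→d18:-→d19:-→d20:-→d21:-→d22:-→d23:H1→d24:-→d25:-→d26:-→d27:-→d28:-→d29:-→d30:-→d31:-→d32:H3  best=H3
  del 242.7.210.0/23 (clear depth 23)

== LOOKUPS ==
["H2","H2","H2","H1","H1","H1","H1","H0","H1","H0","H1","H3"]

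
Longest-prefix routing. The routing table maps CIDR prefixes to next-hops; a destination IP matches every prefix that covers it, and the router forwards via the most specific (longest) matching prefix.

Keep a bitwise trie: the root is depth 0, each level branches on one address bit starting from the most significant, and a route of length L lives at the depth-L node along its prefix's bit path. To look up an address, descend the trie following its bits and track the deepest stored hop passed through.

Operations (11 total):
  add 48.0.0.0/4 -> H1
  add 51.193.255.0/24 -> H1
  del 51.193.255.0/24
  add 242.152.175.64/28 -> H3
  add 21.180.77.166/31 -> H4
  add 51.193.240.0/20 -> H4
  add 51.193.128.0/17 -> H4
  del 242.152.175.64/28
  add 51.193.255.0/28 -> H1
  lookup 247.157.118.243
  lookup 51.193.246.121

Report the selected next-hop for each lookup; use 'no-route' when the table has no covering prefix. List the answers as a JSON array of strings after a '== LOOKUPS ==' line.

Process each operation:
  add 48.0.0.0/4 -> H1 at depth 4
  add 51.193.255.0/24 -> H1 at depth 24
  - 51.193.255.0/24 clear@24
  add 242.152.175.64/28 -> H3 at depth 28
  add 21.180.77.166/31 -> H4 at depth 31
  add 51.193.240.0/20 -> H4 at depth 20
  add 51.193.128.0/17 -> H4 at depth 17
  - 242.152.175.64/28 clear@28
  add 51.193.255.0/28 -> H1 at depth 28
  Q 247.157.118.243: descend 11110 ; hops seen [∅] ; pick no-route
  Q 51.193.246.121: descend 00110011110000011111 ; hops seen [H1,H4,H4] ; pick H4

== LOOKUPS ==
["no-route","H4"]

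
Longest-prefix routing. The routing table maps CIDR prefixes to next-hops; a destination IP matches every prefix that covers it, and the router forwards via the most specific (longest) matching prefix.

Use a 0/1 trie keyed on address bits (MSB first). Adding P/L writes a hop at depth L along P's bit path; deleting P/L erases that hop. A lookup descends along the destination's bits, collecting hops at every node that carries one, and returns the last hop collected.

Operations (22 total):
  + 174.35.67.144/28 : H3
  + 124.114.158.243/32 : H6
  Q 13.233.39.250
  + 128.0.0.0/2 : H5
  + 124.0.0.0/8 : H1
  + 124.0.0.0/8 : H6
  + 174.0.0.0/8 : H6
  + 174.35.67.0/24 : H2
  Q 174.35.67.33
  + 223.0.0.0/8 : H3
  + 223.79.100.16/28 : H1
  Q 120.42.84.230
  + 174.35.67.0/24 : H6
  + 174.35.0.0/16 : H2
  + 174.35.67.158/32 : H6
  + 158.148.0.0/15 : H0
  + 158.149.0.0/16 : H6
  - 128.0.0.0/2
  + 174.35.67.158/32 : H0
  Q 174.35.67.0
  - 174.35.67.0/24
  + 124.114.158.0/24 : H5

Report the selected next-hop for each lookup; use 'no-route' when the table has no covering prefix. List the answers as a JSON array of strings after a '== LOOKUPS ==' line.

Trace:
  + 174.35.67.144/28 (H3) depth=28
  + 124.114.158.243/32 (H6) depth=32
  lookup 13.233.39.250: bits 0 walk d0:-→d1:- -> no-route
  + 128.0.0.0/2 (H5) depth=2
  + 124.0.0.0/8 (H1) depth=8
  + 124.0.0.0/8 (H6) depth=8
  + 174.0.0.0/8 (H6) depth=8
  + 174.35.67.0/24 (H2) depth=24
  lookup 174.35.67.33: bits 101011100010001101000011 walk d0:-→d1:-→d2:H5→d3:-→d4:-→d5:-→d6:-→d7:-→d8:H6→d9:-→d10:-→d11:-→d12:-→d13:-→d14:-→d15:-→d16:-→d17:-→d18:-→d19:-→d20:-→d21:-→d22:-→d23:-→d24:H2 -> H2
  + 223.0.0.0/8 (H3) depth=8
  + 223.79.100.16/28 (H1) depth=28
  lookup 120.42.84.230: bits 01111 walk d0:-→d1:-→d2:-→d3:-→d4:-→d5:- -> no-route
  + 174.35.67.0/24 (H6) depth=24
  + 174.35.0.0/16 (H2) depth=16
  + 174.35.67.158/32 (H6) depth=32
  + 158.148.0.0/15 (H0) depth=15
  + 158.149.0.0/16 (H6) depth=16
  del 128.0.0.0/2 (clear depth 2)
  + 174.35.67.158/32 (H0) depth=32
  lookup 174.35.67.0: bits 101011100010001101000011 walk d0:-→d1:-→d2:-→d3:-→d4:-→d5:-→d6:-→d7:-→d8:H6→d9:-→d10:-→d11:-→d12:-→d13:-→d14:-→d15:-→d16:H2→d17:-→d18:-→d19:-→d20:-→d21:-→d22:-→d23:-→d24:H6 -> H6
  del 174.35.67.0/24 (clear depth 24)
  + 124.114.158.0/24 (H5) depth=24

== LOOKUPS ==
["no-route","H2","no-route","H6"]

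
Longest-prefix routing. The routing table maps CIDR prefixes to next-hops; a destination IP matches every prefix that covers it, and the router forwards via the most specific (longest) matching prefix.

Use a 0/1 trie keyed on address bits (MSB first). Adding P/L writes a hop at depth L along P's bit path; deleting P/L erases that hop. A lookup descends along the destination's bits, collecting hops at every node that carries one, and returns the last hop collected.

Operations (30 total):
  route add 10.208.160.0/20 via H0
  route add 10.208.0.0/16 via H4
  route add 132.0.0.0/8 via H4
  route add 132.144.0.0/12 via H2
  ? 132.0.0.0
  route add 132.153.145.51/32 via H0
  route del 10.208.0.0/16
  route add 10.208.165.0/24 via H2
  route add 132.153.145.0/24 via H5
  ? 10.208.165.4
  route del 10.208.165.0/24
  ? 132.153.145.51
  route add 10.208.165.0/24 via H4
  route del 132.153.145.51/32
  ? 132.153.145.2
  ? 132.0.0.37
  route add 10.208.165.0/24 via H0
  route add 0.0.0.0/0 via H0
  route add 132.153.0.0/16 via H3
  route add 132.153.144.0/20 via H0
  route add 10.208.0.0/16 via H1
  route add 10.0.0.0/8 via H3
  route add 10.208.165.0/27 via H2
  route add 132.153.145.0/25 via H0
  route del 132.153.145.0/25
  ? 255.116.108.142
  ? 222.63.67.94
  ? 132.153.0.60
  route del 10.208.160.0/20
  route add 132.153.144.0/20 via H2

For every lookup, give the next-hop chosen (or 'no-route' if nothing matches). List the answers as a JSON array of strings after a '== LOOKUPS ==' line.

Apply in order:
  add 10.208.160.0/20 -> H0 at depth 20
  add 10.208.0.0/16 -> H4 at depth 16
  add 132.0.0.0/8 -> H4 at depth 8
  add 132.144.0.0/12 -> H2 at depth 12
  Q 132.0.0.0: descend 10000100 ; hops seen [H4] ; pick H4
  add 132.153.145.51/32 -> H0 at depth 32
  - 10.208.0.0/16 clear@16
  add 10.208.165.0/24 -> H2 at depth 24
  add 132.153.145.0/24 -> H5 at depth 24
  Q 10.208.165.4: descend 000010101101000010100101 ; hops seen [H0,H2] ; pick H2
  - 10.208.165.0/24 clear@24
  Q 132.153.145.51: descend 10000100100110011001000100110011 ; hops seen [H4,H2,H5,H0] ; pick H0
  add 10.208.165.0/24 -> H4 at depth 24
  - 132.153.145.51/32 clear@32
  Q 132.153.145.2: descend 10000100100110011001000100 ; hops seen [H4,H2,H5] ; pick H5
  Q 132.0.0.37: descend 10000100 ; hops seen [H4] ; pick H4
  add 10.208.165.0/24 -> H0 at depth 24
  add 0.0.0.0/0 -> H0 at depth 0
  add 132.153.0.0/16 -> H3 at depth 16
  add 132.153.144.0/20 -> H0 at depth 20
  add 10.208.0.0/16 -> H1 at depth 16
  add 10.0.0.0/8 -> H3 at depth 8
  add 10.208.165.0/27 -> H2 at depth 27
  add 132.153.145.0/25 -> H0 at depth 25
  - 132.153.145.0/25 clear@25
  Q 255.116.108.142: descend 1 ; hops seen [H0] ; pick H0
  Q 222.63.67.94: descend 1 ; hops seen [H0] ; pick H0
  Q 132.153.0.60: descend 1000010010011001 ; hops seen [H0,H4,H2,H3] ; pick H3
  - 10.208.160.0/20 clear@20
  add 132.153.144.0/20 -> H2 at depth 20

== LOOKUPS ==
["H4","H2","H0","H5","H4","H0","H0","H3"]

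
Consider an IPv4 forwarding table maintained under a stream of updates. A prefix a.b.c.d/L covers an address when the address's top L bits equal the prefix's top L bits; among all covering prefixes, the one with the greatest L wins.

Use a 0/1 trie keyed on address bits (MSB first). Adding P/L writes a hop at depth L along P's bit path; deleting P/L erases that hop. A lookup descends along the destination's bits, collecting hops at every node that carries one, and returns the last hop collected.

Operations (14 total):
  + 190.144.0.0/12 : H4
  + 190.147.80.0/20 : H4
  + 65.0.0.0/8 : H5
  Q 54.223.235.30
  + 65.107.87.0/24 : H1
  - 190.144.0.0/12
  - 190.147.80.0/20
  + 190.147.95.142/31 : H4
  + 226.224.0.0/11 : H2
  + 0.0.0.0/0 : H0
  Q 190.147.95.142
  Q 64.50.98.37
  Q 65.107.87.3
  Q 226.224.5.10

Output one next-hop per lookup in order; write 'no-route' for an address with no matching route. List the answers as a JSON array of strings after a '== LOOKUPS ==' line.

Trace:
  + 190.144.0.0/12 (H4) depth=12
  + 190.147.80.0/20 (H4) depth=20
  + 65.0.0.0/8 (H5) depth=8
  lookup 54.223.235.30: bits 0 walk d0:-→d1:- -> no-route
  + 65.107.87.0/24 (H1) depth=24
  del 190.144.0.0/12 (clear depth 12)
  del 190.147.80.0/20 (clear depth 20)
  + 190.147.95.142/31 (H4) depth=31
  + 226.224.0.0/11 (H2) depth=11
  + 0.0.0.0/0 (H0) depth=0
  lookup 190.147.95.142: bits 1011111010010011010111111000111 walk d0:H0→d1:-→d2:-→d3:-→d4:-→d5:-→d6:-→d7:-→d8:-→d9:-→d10:-→d11:-→d12:-→d13:-→d14:-→d15:-→d16:-→d17:-→d18:-→d19:-→d20:-→d21:-→d22:-→d23:-→d24:-→d25:-→d26:-→d27:-→d28:-→d29:-→d30:-→d31:H4 -> H4
  lookup 64.50.98.37: bits 0100000 walk d0:H0→d1:-→d2:-→d3:-→d4:-→d5:-→d6:-→d7:- -> H0
  lookup 65.107.87.3: bits 010000010110101101010111 walk d0:H0→d1:-→d2:-→d3:-→d4:-→d5:-→d6:-→d7:-→d8:H5→d9:-→d10:-→d11:-→d12:-→d13:-→d14:-→d15:-→d16:-→d17:-→d18:-→d19:-→d20:-→d21:-→d22:-→d23:-→d24:H1 -> H1
  lookup 226.224.5.10: bits 11100010111 walk d0:H0→d1:-→d2:-→d3:-→d4:-→d5:-→d6:-→d7:-→d8:-→d9:-→d10:-→d11:H2 -> H2

== LOOKUPS ==
["no-route","H4","H0","H1","H2"]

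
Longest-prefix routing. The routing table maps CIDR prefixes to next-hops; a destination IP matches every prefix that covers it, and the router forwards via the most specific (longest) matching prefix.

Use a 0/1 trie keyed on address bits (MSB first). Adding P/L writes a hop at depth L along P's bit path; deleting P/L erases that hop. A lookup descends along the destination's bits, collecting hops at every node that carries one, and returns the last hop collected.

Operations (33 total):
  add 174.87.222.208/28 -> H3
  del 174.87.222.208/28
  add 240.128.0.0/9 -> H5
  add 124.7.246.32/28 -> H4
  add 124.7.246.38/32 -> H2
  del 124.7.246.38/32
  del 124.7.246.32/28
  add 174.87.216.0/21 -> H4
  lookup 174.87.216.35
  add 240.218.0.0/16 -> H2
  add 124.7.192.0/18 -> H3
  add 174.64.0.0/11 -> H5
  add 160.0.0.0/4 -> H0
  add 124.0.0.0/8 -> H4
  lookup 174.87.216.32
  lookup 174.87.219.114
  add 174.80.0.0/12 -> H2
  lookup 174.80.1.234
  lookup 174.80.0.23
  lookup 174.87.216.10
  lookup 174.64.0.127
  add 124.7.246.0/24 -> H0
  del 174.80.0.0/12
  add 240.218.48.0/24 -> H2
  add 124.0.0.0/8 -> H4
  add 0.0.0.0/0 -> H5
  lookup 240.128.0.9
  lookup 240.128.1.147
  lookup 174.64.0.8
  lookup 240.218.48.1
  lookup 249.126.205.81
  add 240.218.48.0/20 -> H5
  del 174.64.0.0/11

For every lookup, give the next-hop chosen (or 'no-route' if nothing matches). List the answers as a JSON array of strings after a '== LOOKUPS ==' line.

Trace:
  add 174.87.222.208/28 -> H3 at depth 28
  del 174.87.222.208/28 (clear depth 28)
  add 240.128.0.0/9 -> H5 at depth 9
  add 124.7.246.32/28 -> H4 at depth 28
  add 124.7.246.38/32 -> H2 at depth 32
  del 124.7.246.38/32 (clear depth 32)
  del 124.7.246.32/28 (clear depth 28)
  add 174.87.216.0/21 -> H4 at depth 21
  Q 174.87.216.35: descend 101011100101011111011 ; hops seen [H4] ; pick H4
  add 240.218.0.0/16 -> H2 at depth 16
  add 124.7.192.0/18 -> H3 at depth 18
  add 174.64.0.0/11 -> H5 at depth 11
  add 160.0.0.0/4 -> H0 at depth 4
  add 124.0.0.0/8 -> H4 at depth 8
  Q 174.87.216.32: descend 101011100101011111011 ; hops seen [H0,H5,H4] ; pick H4
  Q 174.87.219.114: descend 101011100101011111011 ; hops seen [H0,H5,H4] ; pick H4
  add 174.80.0.0/12 -> H2 at depth 12
  Q 174.80.1.234: descend 1010111001010 ; hops seen [H0,H5,H2] ; pick H2
  Q 174.80.0.23: descend 1010111001010 ; hops seen [H0,H5,H2] ; pick H2
  Q 174.87.216.10: descend 101011100101011111011 ; hops seen [H0,H5,H2,H4] ; pick H4
  Q 174.64.0.127: descend 10101110010 ; hops seen [H0,H5] ; pick H5
  add 124.7.246.0/24 -> H0 at depth 24
  del 174.80.0.0/12 (clear depth 12)
  add 240.218.48.0/24 -> H2 at depth 24
  add 124.0.0.0/8 -> H4 at depth 8
  add 0.0.0.0/0 -> H5 at depth 0
  Q 240.128.0.9: descend 111100001 ; hops seen [H5,H5] ; pick H5
  Q 240.128.1.147: descend 111100001 ; hops seen [H5,H5] ; pick H5
  Q 174.64.0.8: descend 10101110010 ; hops seen [H5,H0,H5] ; pick H5
  Q 240.218.48.1: descend 111100001101101000110000 ; hops seen [H5,H5,H2,H2] ; pick H2
  Q 249.126.205.81: descend 1111 ; hops seen [H5] ; pick H5
  add 240.218.48.0/20 -> H5 at depth 20
  del 174.64.0.0/11 (clear depth 11)

== LOOKUPS ==
["H4","H4","H4","H2","H2","H4","H5","H5","H5","H5","H2","H5"]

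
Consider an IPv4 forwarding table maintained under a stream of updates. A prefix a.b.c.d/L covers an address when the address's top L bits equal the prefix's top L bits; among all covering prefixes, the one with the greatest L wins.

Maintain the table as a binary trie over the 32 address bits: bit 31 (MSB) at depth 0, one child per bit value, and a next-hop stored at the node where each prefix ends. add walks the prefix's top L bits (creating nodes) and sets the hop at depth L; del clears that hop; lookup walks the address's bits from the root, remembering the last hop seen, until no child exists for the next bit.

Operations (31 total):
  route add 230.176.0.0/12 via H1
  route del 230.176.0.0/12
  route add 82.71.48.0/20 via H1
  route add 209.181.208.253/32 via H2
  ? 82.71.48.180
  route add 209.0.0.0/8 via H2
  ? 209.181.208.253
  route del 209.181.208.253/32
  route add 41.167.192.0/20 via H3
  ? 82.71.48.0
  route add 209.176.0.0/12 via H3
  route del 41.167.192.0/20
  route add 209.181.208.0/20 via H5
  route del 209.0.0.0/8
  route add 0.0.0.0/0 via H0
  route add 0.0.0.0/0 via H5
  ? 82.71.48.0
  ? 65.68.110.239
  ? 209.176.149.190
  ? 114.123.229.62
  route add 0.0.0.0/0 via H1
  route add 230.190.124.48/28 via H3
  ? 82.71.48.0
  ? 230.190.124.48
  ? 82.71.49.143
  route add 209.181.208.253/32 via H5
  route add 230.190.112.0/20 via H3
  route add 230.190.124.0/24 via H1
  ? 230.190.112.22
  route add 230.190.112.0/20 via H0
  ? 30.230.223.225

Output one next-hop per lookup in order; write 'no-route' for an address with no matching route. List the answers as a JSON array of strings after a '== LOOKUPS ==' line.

Process each operation:
  add 230.176.0.0/12 -> H1 at depth 12
  del 230.176.0.0/12 (clear depth 12)
  add 82.71.48.0/20 -> H1 at depth 20
  add 209.181.208.253/32 -> H2 at depth 32
  lookup 82.71.48.180: bits 01010010010001110011 walk d0:-→d1:-→d2:-→d3:-→d4:-→d5:-→d6:-→d7:-→d8:-→d9:-→d10:-→d11:-→d12:-→d13:-→d14:-→d15:-→d16:-→d17:-→d18:-→d19:-→d20:H1 -> H1
  add 209.0.0.0/8 -> H2 at depth 8
  lookup 209.181.208.253: bits 11010001101101011101000011111101 walk d0:-→d1:-→d2:-→d3:-→d4:-→d5:-→d6:-→d7:-→d8:H2→d9:-→d10:-→d11:-→d12:-→d13:-→d14:-→d15:-→d16:-→d17:-→d18:-→d19:-→d20:-→d21:-→d22:-→d23:-→d24:-→d25:-→d26:-→d27:-→d28:-→d29:-→d30:-→d31:-→d32:H2 -> H2
  del 209.181.208.253/32 (clear depth 32)
  add 41.167.192.0/20 -> H3 at depth 20
  lookup 82.71.48.0: bits 01010010010001110011 walk d0:-→d1:-→d2:-→d3:-→d4:-→d5:-→d6:-→d7:-→d8:-→d9:-→d10:-→d11:-→d12:-→d13:-→d14:-→d15:-→d16:-→d17:-→d18:-→d19:-→d20:H1 -> H1
  add 209.176.0.0/12 -> H3 at depth 12
  del 41.167.192.0/20 (clear depth 20)
  add 209.181.208.0/20 -> H5 at depth 20
  del 209.0.0.0/8 (clear depth 8)
  add 0.0.0.0/0 -> H0 at depth 0
  add 0.0.0.0/0 -> H5 at depth 0
  lookup 82.71.48.0: bits 01010010010001110011 walk d0:H5→d1:-→d2:-→d3:-→d4:-→d5:-→d6:-→d7:-→d8:-→d9:-→d10:-→d11:-→d12:-→d13:-→d14:-→d15:-→d16:-→d17:-→d18:-→d19:-→d20:H1 -> H1
  lookup 65.68.110.239: bits 010 walk d0:H5→d1:-→d2:-→d3:- -> H5
  lookup 209.176.149.190: bits 1101000110110 walk d0:H5→d1:-→d2:-→d3:-→d4:-→d5:-→d6:-→d7:-→d8:-→d9:-→d10:-→d11:-→d12:H3→d13:- -> H3
  lookup 114.123.229.62: bits 01 walk d0:H5→d1:-→d2:- -> H5
  add 0.0.0.0/0 -> H1 at depth 0
  add 230.190.124.48/28 -> H3 at depth 28
  lookup 82.71.48.0: bits 01010010010001110011 walk d0:H1→d1:-→d2:-→d3:-→d4:-→d5:-→d6:-→d7:-→d8:-→d9:-→d10:-→d11:-→d12:-→d13:-→d14:-→d15:-→d16:-→d17:-→d18:-→d19:-→d20:H1 -> H1
  lookup 230.190.124.48: bits 1110011010111110011111000011 walk d0:H1→d1:-→d2:-→d3:-→d4:-→d5:-→d6:-→d7:-→d8:-→d9:-→d10:-→d11:-→d12:-→d13:-→d14:-→d15:-→d16:-→d17:-→d18:-→d19:-→d20:-→d21:-→d22:-→d23:-→d24:-→d25:-→d26:-→d27:-→d28:H3 -> H3
  lookup 82.71.49.143: bits 01010010010001110011 walk d0:H1→d1:-→d2:-→d3:-→d4:-→d5:-→d6:-→d7:-→d8:-→d9:-→d10:-→d11:-→d12:-→d13:-→d14:-→d15:-→d16:-→d17:-→d18:-→d19:-→d20:H1 -> H1
  add 209.181.208.253/32 -> H5 at depth 32
  add 230.190.112.0/20 -> H3 at depth 20
  add 230.190.124.0/24 -> H1 at depth 24
  lookup 230.190.112.22: bits 11100110101111100111 walk d0:H1→d1:-→d2:-→d3:-→d4:-→d5:-→d6:-→d7:-→d8:-→d9:-→d10:-→d11:-→d12:-→d13:-→d14:-→d15:-→d16:-→d17:-→d18:-→d19:-→d20:H3 -> H3
  add 230.190.112.0/20 -> H0 at depth 20
  lookup 30.230.223.225: bits 00 walk d0:H1→d1:-→d2:- -> H1

== LOOKUPS ==
["H1","H2","H1","H1","H5","H3","H5","H1","H3","H1","H3","H1"]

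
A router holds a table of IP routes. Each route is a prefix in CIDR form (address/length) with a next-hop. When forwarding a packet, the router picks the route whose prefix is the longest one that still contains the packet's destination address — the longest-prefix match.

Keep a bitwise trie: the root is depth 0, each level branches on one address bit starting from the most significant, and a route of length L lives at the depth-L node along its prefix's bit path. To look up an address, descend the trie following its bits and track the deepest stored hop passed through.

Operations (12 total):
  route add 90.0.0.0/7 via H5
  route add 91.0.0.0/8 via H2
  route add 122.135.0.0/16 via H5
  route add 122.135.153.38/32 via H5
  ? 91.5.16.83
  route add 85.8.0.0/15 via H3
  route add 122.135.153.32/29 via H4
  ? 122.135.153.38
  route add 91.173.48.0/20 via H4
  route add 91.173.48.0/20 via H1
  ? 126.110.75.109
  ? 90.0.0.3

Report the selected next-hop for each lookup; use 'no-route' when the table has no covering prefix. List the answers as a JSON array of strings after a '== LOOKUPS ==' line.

Trace:
  add 90.0.0.0/7 -> H5 at depth 7
  add 91.0.0.0/8 -> H2 at depth 8
  add 122.135.0.0/16 -> H5 at depth 16
  add 122.135.153.38/32 -> H5 at depth 32
  ? 91.5.16.83  path d0:-→d1:-→d2:-→d3:-→d4:-→d5:-→d6:-→d7:H5→d8:H2  best=H2
  add 85.8.0.0/15 -> H3 at depth 15
  add 122.135.153.32/29 -> H4 at depth 29
  ? 122.135.153.38  path d0:-→d1:-→d2:-→d3:-→d4:-→d5:-→d6:-→d7:-→d8:-→d9:-→d10:-→d11:-→d12:-→d13:-→d14:-→d15:-→d16:H5→d17:-→d18:-→d19:-→d20:-→d21:-→d22:-→d23:-→d24:-→d25:-→d26:-→d27:-→d28:-→d29:H4→d30:-→d31:-→d32:H5  best=H5
  add 91.173.48.0/20 -> H4 at depth 20
  add 91.173.48.0/20 -> H1 at depth 20
  ? 126.110.75.109  path d0:-→d1:-→d2:-→d3:-→d4:-→d5:-  best=no-route
  ? 90.0.0.3  path d0:-→d1:-→d2:-→d3:-→d4:-→d5:-→d6:-→d7:H5  best=H5

== LOOKUPS ==
["H2","H5","no-route","H5"]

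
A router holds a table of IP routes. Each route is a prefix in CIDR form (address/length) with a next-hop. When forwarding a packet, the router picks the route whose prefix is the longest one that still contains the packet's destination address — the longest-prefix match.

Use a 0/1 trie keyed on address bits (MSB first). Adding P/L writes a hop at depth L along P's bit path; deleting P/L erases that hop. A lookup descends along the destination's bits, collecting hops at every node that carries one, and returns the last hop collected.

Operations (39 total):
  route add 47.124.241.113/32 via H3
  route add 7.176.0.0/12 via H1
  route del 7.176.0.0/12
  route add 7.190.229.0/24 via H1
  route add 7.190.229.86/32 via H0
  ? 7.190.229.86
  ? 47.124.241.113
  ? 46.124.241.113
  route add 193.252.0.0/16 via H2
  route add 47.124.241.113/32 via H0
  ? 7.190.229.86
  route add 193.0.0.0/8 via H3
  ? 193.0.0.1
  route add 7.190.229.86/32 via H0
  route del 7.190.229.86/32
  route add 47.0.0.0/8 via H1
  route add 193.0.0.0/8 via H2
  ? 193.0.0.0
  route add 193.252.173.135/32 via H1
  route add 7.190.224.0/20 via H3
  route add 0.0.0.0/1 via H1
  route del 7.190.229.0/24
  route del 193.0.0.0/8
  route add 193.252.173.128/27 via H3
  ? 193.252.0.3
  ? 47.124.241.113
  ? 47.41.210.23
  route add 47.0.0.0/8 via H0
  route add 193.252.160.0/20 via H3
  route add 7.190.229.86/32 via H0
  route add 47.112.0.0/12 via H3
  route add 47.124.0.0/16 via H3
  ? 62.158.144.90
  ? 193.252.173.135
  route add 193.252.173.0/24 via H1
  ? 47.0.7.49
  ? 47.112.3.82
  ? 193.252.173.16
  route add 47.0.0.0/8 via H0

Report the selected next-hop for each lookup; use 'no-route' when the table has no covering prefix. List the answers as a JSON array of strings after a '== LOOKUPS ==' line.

Process each operation:
  + 47.124.241.113/32 (H3) depth=32
  + 7.176.0.0/12 (H1) depth=12
  - 7.176.0.0/12 clear@12
  + 7.190.229.0/24 (H1) depth=24
  + 7.190.229.86/32 (H0) depth=32
  Q 7.190.229.86: descend 00000111101111101110010101010110 ; hops seen [H1,H0] ; pick H0
  Q 47.124.241.113: descend 00101111011111001111000101110001 ; hops seen [H3] ; pick H3
  Q 46.124.241.113: descend 0010111 ; hops seen [∅] ; pick no-route
  + 193.252.0.0/16 (H2) depth=16
  + 47.124.241.113/32 (H0) depth=32
  Q 7.190.229.86: descend 00000111101111101110010101010110 ; hops seen [H1,H0] ; pick H0
  + 193.0.0.0/8 (H3) depth=8
  Q 193.0.0.1: descend 11000001 ; hops seen [H3] ; pick H3
  + 7.190.229.86/32 (H0) depth=32
  - 7.190.229.86/32 clear@32
  + 47.0.0.0/8 (H1) depth=8
  + 193.0.0.0/8 (H2) depth=8
  Q 193.0.0.0: descend 11000001 ; hops seen [H2] ; pick H2
  + 193.252.173.135/32 (H1) depth=32
  + 7.190.224.0/20 (H3) depth=20
  + 0.0.0.0/1 (H1) depth=1
  - 7.190.229.0/24 clear@24
  - 193.0.0.0/8 clear@8
  + 193.252.173.128/27 (H3) depth=27
  Q 193.252.0.3: descend 1100000111111100 ; hops seen [H2] ; pick H2
  Q 47.124.241.113: descend 00101111011111001111000101110001 ; hops seen [H1,H1,H0] ; pick H0
  Q 47.41.210.23: descend 001011110 ; hops seen [H1,H1] ; pick H1
  + 47.0.0.0/8 (H0) depth=8
  + 193.252.160.0/20 (H3) depth=20
  + 7.190.229.86/32 (H0) depth=32
  + 47.112.0.0/12 (H3) depth=12
  + 47.124.0.0/16 (H3) depth=16
  Q 62.158.144.90: descend 001 ; hops seen [H1] ; pick H1
  Q 193.252.173.135: descend 11000001111111001010110110000111 ; hops seen [H2,H3,H3,H1] ; pick H1
  + 193.252.173.0/24 (H1) depth=24
  Q 47.0.7.49: descend 001011110 ; hops seen [H1,H0] ; pick H0
  Q 47.112.3.82: descend 001011110111 ; hops seen [H1,H0,H3] ; pick H3
  Q 193.252.173.16: descend 110000011111110010101101 ; hops seen [H2,H3,H1] ; pick H1
  + 47.0.0.0/8 (H0) depth=8

== LOOKUPS ==
["H0","H3","no-route","H0","H3","H2","H2","H0","H1","H1","H1","H0","H3","H1"]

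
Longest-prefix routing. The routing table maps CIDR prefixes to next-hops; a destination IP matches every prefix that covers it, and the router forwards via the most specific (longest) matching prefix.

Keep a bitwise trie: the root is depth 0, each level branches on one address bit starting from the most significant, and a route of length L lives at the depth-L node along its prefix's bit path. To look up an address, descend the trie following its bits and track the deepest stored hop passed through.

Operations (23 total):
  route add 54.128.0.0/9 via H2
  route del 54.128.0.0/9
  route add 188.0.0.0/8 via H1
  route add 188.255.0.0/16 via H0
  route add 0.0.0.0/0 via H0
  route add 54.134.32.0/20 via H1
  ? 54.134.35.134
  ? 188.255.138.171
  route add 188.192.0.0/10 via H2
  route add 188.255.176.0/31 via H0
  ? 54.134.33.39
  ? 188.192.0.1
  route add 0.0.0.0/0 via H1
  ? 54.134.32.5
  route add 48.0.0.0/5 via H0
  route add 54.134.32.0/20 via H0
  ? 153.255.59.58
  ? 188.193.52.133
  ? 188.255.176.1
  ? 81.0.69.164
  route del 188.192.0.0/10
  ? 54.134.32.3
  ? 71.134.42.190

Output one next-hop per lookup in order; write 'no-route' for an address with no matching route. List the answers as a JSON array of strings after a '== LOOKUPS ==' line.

Process each operation:
  add 54.128.0.0/9 -> H2 at depth 9
  del 54.128.0.0/9 (clear depth 9)
  add 188.0.0.0/8 -> H1 at depth 8
  add 188.255.0.0/16 -> H0 at depth 16
  add 0.0.0.0/0 -> H0 at depth 0
  add 54.134.32.0/20 -> H1 at depth 20
  lookup 54.134.35.134: bits 00110110100001100010 walk d0:H0→d1:-→d2:-→d3:-→d4:-→d5:-→d6:-→d7:-→d8:-→d9:-→d10:-→d11:-→d12:-→d13:-→d14:-→d15:-→d16:-→d17:-→d18:-→d19:-→d20:H1 -> H1
  lookup 188.255.138.171: bits 1011110011111111 walk d0:H0→d1:-→d2:-→d3:-→d4:-→d5:-→d6:-→d7:-→d8:H1→d9:-→d10:-→d11:-→d12:-→d13:-→d14:-→d15:-→d16:H0 -> H0
  add 188.192.0.0/10 -> H2 at depth 10
  add 188.255.176.0/31 -> H0 at depth 31
  lookup 54.134.33.39: bits 00110110100001100010 walk d0:H0→d1:-→d2:-→d3:-→d4:-→d5:-→d6:-→d7:-→d8:-→d9:-→d10:-→d11:-→d12:-→d13:-→d14:-→d15:-→d16:-→d17:-→d18:-→d19:-→d20:H1 -> H1
  lookup 188.192.0.1: bits 1011110011 walk d0:H0→d1:-→d2:-→d3:-→d4:-→d5:-→d6:-→d7:-→d8:H1→d9:-→d10:H2 -> H2
  add 0.0.0.0/0 -> H1 at depth 0
  lookup 54.134.32.5: bits 00110110100001100010 walk d0:H1→d1:-→d2:-→d3:-→d4:-→d5:-→d6:-→d7:-→d8:-→d9:-→d10:-→d11:-→d12:-→d13:-→d14:-→d15:-→d16:-→d17:-→d18:-→d19:-→d20:H1 -> H1
  add 48.0.0.0/5 -> H0 at depth 5
  add 54.134.32.0/20 -> H0 at depth 20
  lookup 153.255.59.58: bits 10 walk d0:H1→d1:-→d2:- -> H1
  lookup 188.193.52.133: bits 1011110011 walk d0:H1→d1:-→d2:-→d3:-→d4:-→d5:-→d6:-→d7:-→d8:H1→d9:-→d10:H2 -> H2
  lookup 188.255.176.1: bits 1011110011111111101100000000000 walk d0:H1→d1:-→d2:-→d3:-→d4:-→d5:-→d6:-→d7:-→d8:H1→d9:-→d10:H2→d11:-→d12:-→d13:-→d14:-→d15:-→d16:H0→d17:-→d18:-→d19:-→d20:-→d21:-→d22:-→d23:-→d24:-→d25:-→d26:-→d27:-→d28:-→d29:-→d30:-→d31:H0 -> H0
  lookup 81.0.69.164: bits 0 walk d0:H1→d1:- -> H1
  del 188.192.0.0/10 (clear depth 10)
  lookup 54.134.32.3: bits 00110110100001100010 walk d0:H1→d1:-→d2:-→d3:-→d4:-→d5:H0→d6:-→d7:-→d8:-→d9:-→d10:-→d11:-→d12:-→d13:-→d14:-→d15:-→d16:-→d17:-→d18:-→d19:-→d20:H0 -> H0
  lookup 71.134.42.190: bits 0 walk d0:H1→d1:- -> H1

== LOOKUPS ==
["H1","H0","H1","H2","H1","H1","H2","H0","H1","H0","H1"]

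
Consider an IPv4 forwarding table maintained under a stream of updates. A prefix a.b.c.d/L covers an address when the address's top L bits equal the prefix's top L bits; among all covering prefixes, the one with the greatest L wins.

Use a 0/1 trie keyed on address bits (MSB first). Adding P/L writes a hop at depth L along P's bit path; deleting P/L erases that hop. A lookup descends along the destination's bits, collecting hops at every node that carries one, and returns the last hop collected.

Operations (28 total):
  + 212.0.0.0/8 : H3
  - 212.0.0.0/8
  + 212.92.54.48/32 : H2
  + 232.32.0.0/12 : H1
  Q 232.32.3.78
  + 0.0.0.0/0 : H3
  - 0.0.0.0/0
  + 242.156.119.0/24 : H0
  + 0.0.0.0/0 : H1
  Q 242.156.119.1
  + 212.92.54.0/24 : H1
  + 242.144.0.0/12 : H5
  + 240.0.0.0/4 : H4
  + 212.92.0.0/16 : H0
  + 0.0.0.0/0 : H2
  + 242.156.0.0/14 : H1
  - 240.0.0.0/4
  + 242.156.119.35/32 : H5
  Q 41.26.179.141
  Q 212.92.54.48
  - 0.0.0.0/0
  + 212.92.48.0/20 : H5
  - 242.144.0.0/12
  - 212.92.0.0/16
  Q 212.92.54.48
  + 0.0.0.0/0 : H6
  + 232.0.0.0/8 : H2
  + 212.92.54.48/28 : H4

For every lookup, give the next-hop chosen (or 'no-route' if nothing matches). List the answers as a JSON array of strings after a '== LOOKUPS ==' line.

Trace:
  + 212.0.0.0/8 (H3) depth=8
  - 212.0.0.0/8 clear@8
  + 212.92.54.48/32 (H2) depth=32
  + 232.32.0.0/12 (H1) depth=12
  lookup 232.32.3.78: bits 111010000010 walk d0:-→d1:-→d2:-→d3:-→d4:-→d5:-→d6:-→d7:-→d8:-→d9:-→d10:-→d11:-→d12:H1 -> H1
  + 0.0.0.0/0 (H3) depth=0
  - 0.0.0.0/0 clear@0
  + 242.156.119.0/24 (H0) depth=24
  + 0.0.0.0/0 (H1) depth=0
  lookup 242.156.119.1: bits 111100101001110001110111 walk d0:H1→d1:-→d2:-→d3:-→d4:-→d5:-→d6:-→d7:-→d8:-→d9:-→d10:-→d11:-→d12:-→d13:-→d14:-→d15:-→d16:-→d17:-→d18:-→d19:-→d20:-→d21:-→d22:-→d23:-→d24:H0 -> H0
  + 212.92.54.0/24 (H1) depth=24
  + 242.144.0.0/12 (H5) depth=12
  + 240.0.0.0/4 (H4) depth=4
  + 212.92.0.0/16 (H0) depth=16
  + 0.0.0.0/0 (H2) depth=0
  + 242.156.0.0/14 (H1) depth=14
  - 240.0.0.0/4 clear@4
  + 242.156.119.35/32 (H5) depth=32
  lookup 41.26.179.141: bits ε walk d0:H2 -> H2
  lookup 212.92.54.48: bits 11010100010111000011011000110000 walk d0:H2→d1:-→d2:-→d3:-→d4:-→d5:-→d6:-→d7:-→d8:-→d9:-→d10:-→d11:-→d12:-→d13:-→d14:-→d15:-→d16:H0→d17:-→d18:-→d19:-→d20:-→d21:-→d22:-→d23:-→d24:H1→d25:-→d26:-→d27:-→d28:-→d29:-→d30:-→d31:-→d32:H2 -> H2
  - 0.0.0.0/0 clear@0
  + 212.92.48.0/20 (H5) depth=20
  - 242.144.0.0/12 clear@12
  - 212.92.0.0/16 clear@16
  lookup 212.92.54.48: bits 11010100010111000011011000110000 walk d0:-→d1:-→d2:-→d3:-→d4:-→d5:-→d6:-→d7:-→d8:-→d9:-→d10:-→d11:-→d12:-→d13:-→d14:-→d15:-→d16:-→d17:-→d18:-→d19:-→d20:H5→d21:-→d22:-→d23:-→d24:H1→d25:-→d26:-→d27:-→d28:-→d29:-→d30:-→d31:-→d32:H2 -> H2
  + 0.0.0.0/0 (H6) depth=0
  + 232.0.0.0/8 (H2) depth=8
  + 212.92.54.48/28 (H4) depth=28

== LOOKUPS ==
["H1","H0","H2","H2","H2"]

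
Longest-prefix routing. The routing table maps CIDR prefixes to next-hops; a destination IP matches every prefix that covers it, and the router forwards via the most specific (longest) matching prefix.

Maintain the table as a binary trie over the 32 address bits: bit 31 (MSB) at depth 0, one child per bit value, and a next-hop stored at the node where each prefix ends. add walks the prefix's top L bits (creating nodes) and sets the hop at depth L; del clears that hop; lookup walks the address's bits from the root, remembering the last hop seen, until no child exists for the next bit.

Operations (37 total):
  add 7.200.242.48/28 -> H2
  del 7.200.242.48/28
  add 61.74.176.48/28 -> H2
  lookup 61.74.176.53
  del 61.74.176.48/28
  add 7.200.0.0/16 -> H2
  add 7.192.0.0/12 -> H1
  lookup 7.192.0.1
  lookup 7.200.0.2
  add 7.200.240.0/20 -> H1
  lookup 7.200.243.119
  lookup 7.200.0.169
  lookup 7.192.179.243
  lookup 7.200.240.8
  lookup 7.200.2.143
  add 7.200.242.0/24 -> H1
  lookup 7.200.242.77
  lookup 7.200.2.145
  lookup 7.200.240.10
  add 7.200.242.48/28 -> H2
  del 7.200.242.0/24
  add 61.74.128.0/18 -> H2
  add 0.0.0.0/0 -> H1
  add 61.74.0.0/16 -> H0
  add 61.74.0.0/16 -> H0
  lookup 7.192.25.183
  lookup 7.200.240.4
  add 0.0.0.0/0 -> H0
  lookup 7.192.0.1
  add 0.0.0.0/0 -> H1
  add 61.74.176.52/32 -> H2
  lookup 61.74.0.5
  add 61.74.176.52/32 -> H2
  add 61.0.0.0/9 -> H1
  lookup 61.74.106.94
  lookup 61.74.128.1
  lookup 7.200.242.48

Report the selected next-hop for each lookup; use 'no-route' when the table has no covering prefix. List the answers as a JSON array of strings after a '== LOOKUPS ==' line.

Trace:
  add 7.200.242.48/28 -> H2 at depth 28
  - 7.200.242.48/28 clear@28
  add 61.74.176.48/28 -> H2 at depth 28
  ? 61.74.176.53  path d0:-→d1:-→d2:-→d3:-→d4:-→d5:-→d6:-→d7:-→d8:-→d9:-→d10:-→d11:-→d12:-→d13:-→d14:-→d15:-→d16:-→d17:-→d18:-→d19:-→d20:-→d21:-→d22:-→d23:-→d24:-→d25:-→d26:-→d27:-→d28:H2  best=H2
  - 61.74.176.48/28 clear@28
  add 7.200.0.0/16 -> H2 at depth 16
  add 7.192.0.0/12 -> H1 at depth 12
  ? 7.192.0.1  path d0:-→d1:-→d2:-→d3:-→d4:-→d5:-→d6:-→d7:-→d8:-→d9:-→d10:-→d11:-→d12:H1  best=H1
  ? 7.200.0.2  path d0:-→d1:-→d2:-→d3:-→d4:-→d5:-→d6:-→d7:-→d8:-→d9:-→d10:-→d11:-→d12:H1→d13:-→d14:-→d15:-→d16:H2  best=H2
  add 7.200.240.0/20 -> H1 at depth 20
  ? 7.200.243.119  path d0:-→d1:-→d2:-→d3:-→d4:-→d5:-→d6:-→d7:-→d8:-→d9:-→d10:-→d11:-→d12:H1→d13:-→d14:-→d15:-→d16:H2→d17:-→d18:-→d19:-→d20:H1→d21:-→d22:-→d23:-  best=H1
  ? 7.200.0.169  path d0:-→d1:-→d2:-→d3:-→d4:-→d5:-→d6:-→d7:-→d8:-→d9:-→d10:-→d11:-→d12:H1→d13:-→d14:-→d15:-→d16:H2  best=H2
  ? 7.192.179.243  path d0:-→d1:-→d2:-→d3:-→d4:-→d5:-→d6:-→d7:-→d8:-→d9:-→d10:-→d11:-→d12:H1  best=H1
  ? 7.200.240.8  path d0:-→d1:-→d2:-→d3:-→d4:-→d5:-→d6:-→d7:-→d8:-→d9:-→d10:-→d11:-→d12:H1→d13:-→d14:-→d15:-→d16:H2→d17:-→d18:-→d19:-→d20:H1→d21:-→d22:-  best=H1
  ? 7.200.2.143  path d0:-→d1:-→d2:-→d3:-→d4:-→d5:-→d6:-→d7:-→d8:-→d9:-→d10:-→d11:-→d12:H1→d13:-→d14:-→d15:-→d16:H2  best=H2
  add 7.200.242.0/24 -> H1 at depth 24
  ? 7.200.242.77  path d0:-→d1:-→d2:-→d3:-→d4:-→d5:-→d6:-→d7:-→d8:-→d9:-→d10:-→d11:-→d12:H1→d13:-→d14:-→d15:-→d16:H2→d17:-→d18:-→d19:-→d20:H1→d21:-→d22:-→d23:-→d24:H1→d25:-  best=H1
  ? 7.200.2.145  path d0:-→d1:-→d2:-→d3:-→d4:-→d5:-→d6:-→d7:-→d8:-→d9:-→d10:-→d11:-→d12:H1→d13:-→d14:-→d15:-→d16:H2  best=H2
  ? 7.200.240.10  path d0:-→d1:-→d2:-→d3:-→d4:-→d5:-→d6:-→d7:-→d8:-→d9:-→d10:-→d11:-→d12:H1→d13:-→d14:-→d15:-→d16:H2→d17:-→d18:-→d19:-→d20:H1→d21:-→d22:-  best=H1
  add 7.200.242.48/28 -> H2 at depth 28
  - 7.200.242.0/24 clear@24
  add 61.74.128.0/18 -> H2 at depth 18
  add 0.0.0.0/0 -> H1 at depth 0
  add 61.74.0.0/16 -> H0 at depth 16
  add 61.74.0.0/16 -> H0 at depth 16
  ? 7.192.25.183  path d0:H1→d1:-→d2:-→d3:-→d4:-→d5:-→d6:-→d7:-→d8:-→d9:-→d10:-→d11:-→d12:H1  best=H1
  ? 7.200.240.4  path d0:H1→d1:-→d2:-→d3:-→d4:-→d5:-→d6:-→d7:-→d8:-→d9:-→d10:-→d11:-→d12:H1→d13:-→d14:-→d15:-→d16:H2→d17:-→d18:-→d19:-→d20:H1→d21:-→d22:-  best=H1
  add 0.0.0.0/0 -> H0 at depth 0
  ? 7.192.0.1  path d0:H0→d1:-→d2:-→d3:-→d4:-→d5:-→d6:-→d7:-→d8:-→d9:-→d10:-→d11:-→d12:H1  best=H1
  add 0.0.0.0/0 -> H1 at depth 0
  add 61.74.176.52/32 -> H2 at depth 32
  ? 61.74.0.5  path d0:H1→d1:-→d2:-→d3:-→d4:-→d5:-→d6:-→d7:-→d8:-→d9:-→d10:-→d11:-→d12:-→d13:-→d14:-→d15:-→d16:H0  best=H0
  add 61.74.176.52/32 -> H2 at depth 32
  add 61.0.0.0/9 -> H1 at depth 9
  ? 61.74.106.94  path d0:H1→d1:-→d2:-→d3:-→d4:-→d5:-→d6:-→d7:-→d8:-→d9:H1→d10:-→d11:-→d12:-→d13:-→d14:-→d15:-→d16:H0  best=H0
  ? 61.74.128.1  path d0:H1→d1:-→d2:-→d3:-→d4:-→d5:-→d6:-→d7:-→d8:-→d9:H1→d10:-→d11:-→d12:-→d13:-→d14:-→d15:-→d16:H0→d17:-→d18:H2  best=H2
  ? 7.200.242.48  path d0:H1→d1:-→d2:-→d3:-→d4:-→d5:-→d6:-→d7:-→d8:-→d9:-→d10:-→d11:-→d12:H1→d13:-→d14:-→d15:-→d16:H2→d17:-→d18:-→d19:-→d20:H1→d21:-→d22:-→d23:-→d24:-→d25:-→d26:-→d27:-→d28:H2  best=H2

== LOOKUPS ==
["H2","H1","H2","H1","H2","H1","H1","H2","H1","H2","H1","H1","H1","H1","H0","H0","H2","H2"]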